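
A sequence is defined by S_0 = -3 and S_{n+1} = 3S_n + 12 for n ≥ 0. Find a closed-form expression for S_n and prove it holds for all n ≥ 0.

Claim: S_n = 3^{n+1} − 6.

Base case: S_0 = -3, and 3^{0+1} − 6 = 3 − 6 = -3.
Assume S_k = 3^{k+1} − 6 for some k ≥ 0.
Then S_{k+1} = 3S_k + 12 = 3·(3^{k+1} − 6) + 12 = 3^{k+2} − 18 + 12 = 3^{k+2} − 6.
This completes the inductive step, so S_n = 3^{n+1} − 6 for all n ≥ 0.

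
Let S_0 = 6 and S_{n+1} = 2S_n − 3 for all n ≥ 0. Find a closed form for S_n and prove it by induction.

Claim: S_n = 3·2^n + 3.

Base case: S_0 = 6, and 3·2^0 + 3 = 3 + 3 = 6.
Assume S_m = 3·2^m + 3 for some m ≥ 0.
Then S_{m+1} = 2S_m − 3 = 2·(3·2^m + 3) − 3 = 6·2^m + 6 − 3 = 3·2^{m+1} + 3.
By induction, S_n = 3·2^n + 3 for all n ≥ 0.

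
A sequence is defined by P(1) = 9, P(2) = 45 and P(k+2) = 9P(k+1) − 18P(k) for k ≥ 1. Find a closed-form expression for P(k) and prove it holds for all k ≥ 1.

Claim: P(k) = 3^k + 6^k.

Base cases: P(1) = 9 and 3^1 + 6^1 = 9; P(2) = 45 and 3^2 + 6^2 = 45.
Assume P(j) = 3^j + 6^j for all 1 ≤ j ≤ r, where r ≥ 2.
Then P(r+1) = 9P(r) − 18P(r−1) = 9·(3^r + 6^r) − 18·(3^{r−1} + 6^{r−1}) = (9·3 − 18)3^{r−1} + (9·6 − 18)6^{r−1} = 9·3^{r−1} + 36·6^{r−1} = 3^{r+1} + 6^{r+1}.
Hence P(k) = 3^k + 6^k for every k ≥ 1, by strong induction.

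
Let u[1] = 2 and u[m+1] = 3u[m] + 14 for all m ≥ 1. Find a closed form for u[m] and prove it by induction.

Claim: u[m] = 3^{m+1} − 7.

Base case: u[1] = 2, and 3^{1+1} − 7 = 9 − 7 = 2.
Assume u[j] = 3^{j+1} − 7 for some j ≥ 1.
Then u[j+1] = 3u[j] + 14 = 3·(3^{j+1} − 7) + 14 = 3^{j+2} − 21 + 14 = 3^{j+2} − 7.
So the formula holds for j+1, and by induction u[m] = 3^{m+1} − 7 for all m ≥ 1.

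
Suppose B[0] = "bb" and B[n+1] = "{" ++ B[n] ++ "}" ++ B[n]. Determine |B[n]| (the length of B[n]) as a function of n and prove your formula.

Claim: |B[n]| = 2^{n+2} − 2.

Base case: |B[0]| = 2, and 2^{0+2} − 2 = 2.
Assume |B[m]| = 2^{m+2} − 2.
Then |B[m+1]| = 1 + |B[m]| + 1 + |B[m]| = 2|B[m]| + 2 = 2(2^{m+2} − 2) + 2 = 2^{m+3} − 4 + 2 = 2^{m+3} − 2.
By induction, |B[n]| = 2^{n+2} − 2 for all n ≥ 0.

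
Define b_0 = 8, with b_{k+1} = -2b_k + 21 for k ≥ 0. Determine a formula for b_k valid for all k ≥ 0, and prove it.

Claim: b_k = (-2)^k + 7.

Base case: b_0 = 8, and (-2)^0 + 7 = 1 + 7 = 8.
Assume b_m = (-2)^m + 7 for some m ≥ 0.
Then b_{m+1} = -2b_m + 21 = -2·((-2)^m + 7) + 21 = -2·(-2)^m − 14 + 21 = (-2)^{m+1} + 7.
By induction, b_k = (-2)^k + 7 for all k ≥ 0.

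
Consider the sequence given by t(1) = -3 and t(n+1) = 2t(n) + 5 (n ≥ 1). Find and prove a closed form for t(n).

Claim: t(n) = 2^n − 5.

Base case: t(1) = -3, and 2^1 − 5 = 2 − 5 = -3.
Assume t(r) = 2^r − 5 for some r ≥ 1.
Then t(r+1) = 2t(r) + 5 = 2·(2^r − 5) + 5 = 2^{r+1} − 10 + 5 = 2^{r+1} − 5.
So the formula holds for r+1, and by induction t(n) = 2^n − 5 for all n ≥ 1.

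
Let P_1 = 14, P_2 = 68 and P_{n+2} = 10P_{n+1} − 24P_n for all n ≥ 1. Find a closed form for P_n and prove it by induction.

Claim: P_n = 6^n + 2·4^n.

Base cases: P_1 = 14 and 6^1 + 2·4^1 = 14; P_2 = 68 and 6^2 + 2·4^2 = 68.
Assume P_j = 6^j + 2·4^j for all 1 ≤ j ≤ r, where r ≥ 2.
Then P_{r+1} = 10P_r − 24P_{r−1} = 10·(6^r + 2·4^r) − 24·(6^{r−1} + 2·4^{r−1}) = (10·6 − 24)6^{r−1} + 2·(10·4 − 24)4^{r−1} = 36·6^{r−1} + 32·4^{r−1} = 6^{r+1} + 2·4^{r+1}.
By strong induction, P_n = 6^n + 2·4^n for all n ≥ 1.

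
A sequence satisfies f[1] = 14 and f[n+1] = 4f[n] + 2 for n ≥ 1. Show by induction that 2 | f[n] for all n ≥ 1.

Base case: f[1] = 14 = 2·7, so 2 | f[1].
Assume 2 | f[k], so f[k] = 2t for some integer t.
Then f[k+1] = 4f[k] + 2 = 4·(2t) + 2 = 2(4t + 1), so 2 | f[k+1].
By induction, 2 | f[n] for all n ≥ 1.

2 | f[n]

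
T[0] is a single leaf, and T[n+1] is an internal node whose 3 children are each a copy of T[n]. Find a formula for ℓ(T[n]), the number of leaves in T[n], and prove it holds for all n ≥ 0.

Claim: ℓ(T[n]) = 3^n.

Base case: ℓ(T[0]) = 1, and 3^0 = 1.
Assume ℓ(T[j]) = 3^j.
Then ℓ(T[j+1]) = 3·ℓ(T[j]) = 3·3^j = 3^{j+1}.
So the formula holds for j+1, and by induction ℓ(T[n]) = 3^n for all n ≥ 0.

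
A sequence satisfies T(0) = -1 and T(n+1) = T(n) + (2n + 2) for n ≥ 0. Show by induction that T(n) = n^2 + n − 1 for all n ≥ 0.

Base case: T(0) = -1, and 0^2 + 0 − 1 = -1.
Assume T(j) = j^2 + j − 1.
Then T(j+1) = T(j) + (2j + 2) = (j^2 + j − 1) + (2j + 2) = j^2 + 3j + 1,
and (j+1)^2 + (j+1) − 1 = j^2 + 3j + 1.
By induction, T(n) = n^2 + n − 1 for all n ≥ 0.

T(n) = n^2 + n − 1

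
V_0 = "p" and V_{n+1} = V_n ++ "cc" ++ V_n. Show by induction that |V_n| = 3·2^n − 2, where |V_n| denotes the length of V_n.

Base case: |V_0| = 1, and 3·2^0 − 2 = 1.
Assume |V_j| = 3·2^j − 2.
Then |V_{j+1}| = |V_j| + 2 + |V_j| = 2|V_j| + 2 = 2(3·2^j − 2) + 2 = 3·2^{j+1} − 4 + 2 = 3·2^{j+1} − 2.
Hence |V_n| = 3·2^n − 2 for every n ≥ 0, by induction.

|V_n| = 3·2^n − 2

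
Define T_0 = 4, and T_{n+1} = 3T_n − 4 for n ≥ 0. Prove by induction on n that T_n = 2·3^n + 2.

Base case: T_0 = 4, and 2·3^0 + 2 = 2 + 2 = 4.
Assume T_r = 2·3^r + 2 for some r ≥ 0.
Then T_{r+1} = 3T_r − 4 = 3·(2·3^r + 2) − 4 = 6·3^r + 6 − 4 = 2·3^{r+1} + 2.
Hence T_n = 2·3^n + 2 for every n ≥ 0, by induction.

T_n = 2·3^n + 2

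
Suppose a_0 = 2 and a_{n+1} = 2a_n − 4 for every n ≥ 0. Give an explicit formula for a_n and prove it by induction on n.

Claim: a_n = -2^{n+1} + 4.

Base case: a_0 = 2, and -2^{0+1} + 4 = -2 + 4 = 2.
Assume a_r = -2^{r+1} + 4 for some r ≥ 0.
Then a_{r+1} = 2a_r − 4 = 2·(-2^{r+1} + 4) − 4 = -2^{r+2} + 8 − 4 = -2^{r+2} + 4.
By induction, a_n = -2^{n+1} + 4 for all n ≥ 0.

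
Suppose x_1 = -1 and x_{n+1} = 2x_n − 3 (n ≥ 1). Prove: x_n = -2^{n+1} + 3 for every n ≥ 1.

Base case: x_1 = -1, and -2^{1+1} + 3 = -4 + 3 = -1.
Assume x_k = -2^{k+1} + 3 for some k ≥ 1.
Then x_{k+1} = 2x_k − 3 = 2·(-2^{k+1} + 3) − 3 = -2^{k+2} + 6 − 3 = -2^{k+2} + 3.
Hence x_n = -2^{n+1} + 3 for every n ≥ 1, by induction.

x_n = -2^{n+1} + 3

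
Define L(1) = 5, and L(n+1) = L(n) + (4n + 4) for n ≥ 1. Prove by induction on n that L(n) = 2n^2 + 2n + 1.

Base case: L(1) = 5, and 2·1^2 + 2·1 + 1 = 5.
Assume L(m) = 2m^2 + 2m + 1.
Then L(m+1) = L(m) + (4m + 4) = (2m^2 + 2m + 1) + (4m + 4) = 2m^2 + 6m + 5,
and 2·(m+1)^2 + 2·(m+1) + 1 = 2m^2 + 6m + 5.
By induction, L(n) = 2n^2 + 2n + 1 for all n ≥ 1.

L(n) = 2n^2 + 2n + 1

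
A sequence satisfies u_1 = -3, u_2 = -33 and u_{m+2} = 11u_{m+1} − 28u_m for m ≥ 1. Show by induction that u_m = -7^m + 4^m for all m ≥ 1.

Base cases: u_1 = -3 and -7^1 + 4^1 = -3; u_2 = -33 and -7^2 + 4^2 = -33.
Assume u_j = -7^j + 4^j for all 1 ≤ j ≤ r, where r ≥ 2.
Then u_{r+1} = 11u_r − 28u_{r−1} = 11·(-7^r + 4^r) − 28·(-7^{r−1} + 4^{r−1}) = -(11·7 − 28)7^{r−1} + (11·4 − 28)4^{r−1} = -49·7^{r−1} + 16·4^{r−1} = -7^{r+1} + 4^{r+1}.
By strong induction, u_m = -7^m + 4^m for all m ≥ 1.

u_m = -7^m + 4^m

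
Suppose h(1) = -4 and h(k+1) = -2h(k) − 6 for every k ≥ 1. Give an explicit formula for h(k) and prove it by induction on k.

Claim: h(k) = (-2)^k − 2.

Base case: h(1) = -4, and (-2)^1 − 2 = -2 − 2 = -4.
Assume h(m) = (-2)^m − 2 for some m ≥ 1.
Then h(m+1) = -2h(m) − 6 = -2·((-2)^m − 2) − 6 = -2·(-2)^m + 4 − 6 = (-2)^{m+1} − 2.
This completes the inductive step, so h(k) = (-2)^k − 2 for all k ≥ 1.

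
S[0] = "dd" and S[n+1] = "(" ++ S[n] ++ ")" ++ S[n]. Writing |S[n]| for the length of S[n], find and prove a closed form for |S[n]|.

Claim: |S[n]| = 2^{n+2} − 2.

Base case: |S[0]| = 2, and 2^{0+2} − 2 = 2.
Assume |S[k]| = 2^{k+2} − 2.
Then |S[k+1]| = 1 + |S[k]| + 1 + |S[k]| = 2|S[k]| + 2 = 2(2^{k+2} − 2) + 2 = 2^{k+3} − 4 + 2 = 2^{k+3} − 2.
This completes the inductive step, so |S[n]| = 2^{n+2} − 2 for all n ≥ 0.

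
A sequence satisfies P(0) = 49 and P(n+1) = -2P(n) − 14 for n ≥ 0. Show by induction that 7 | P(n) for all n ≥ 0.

Base case: P(0) = 49 = 7·7, so 7 | P(0).
Assume 7 | P(m), so P(m) = 7t for some integer t.
Then P(m+1) = -2P(m) − 14 = -2·(7t) − 14 = 7(-2t − 2), so 7 | P(m+1).
Hence 7 | P(n) for every n ≥ 0, by induction.

7 | P(n)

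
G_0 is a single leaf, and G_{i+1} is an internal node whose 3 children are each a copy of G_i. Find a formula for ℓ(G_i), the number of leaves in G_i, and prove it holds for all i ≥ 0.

Claim: ℓ(G_i) = 3^i.

Base case: ℓ(G_0) = 1, and 3^0 = 1.
Assume ℓ(G_m) = 3^m.
Then ℓ(G_{m+1}) = 3·ℓ(G_m) = 3·3^m = 3^{m+1}.
This completes the inductive step, so ℓ(G_i) = 3^i for all i ≥ 0.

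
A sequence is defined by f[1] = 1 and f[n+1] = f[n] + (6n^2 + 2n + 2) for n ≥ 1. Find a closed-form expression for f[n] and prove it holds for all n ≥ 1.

Claim: f[n] = 2n^3 − 2n^2 + 2n − 1.

Base case: f[1] = 1, and 2·1^3 − 2·1^2 + 2·1 − 1 = 1.
Assume f[j] = 2j^3 − 2j^2 + 2j − 1.
Then f[j+1] = f[j] + (6j^2 + 2j + 2) = (2j^3 − 2j^2 + 2j − 1) + (6j^2 + 2j + 2) = 2j^3 + 4j^2 + 4j + 1,
and 2·(j+1)^3 − 2·(j+1)^2 + 2·(j+1) − 1 = 2j^3 + 4j^2 + 4j + 1.
This completes the inductive step, so f[n] = 2n^3 − 2n^2 + 2n − 1 for all n ≥ 1.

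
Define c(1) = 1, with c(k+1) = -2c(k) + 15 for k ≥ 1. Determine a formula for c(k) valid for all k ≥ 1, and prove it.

Claim: c(k) = 2·(-2)^k + 5.

Base case: c(1) = 1, and 2·(-2)^1 + 5 = -4 + 5 = 1.
Assume c(j) = 2·(-2)^j + 5 for some j ≥ 1.
Then c(j+1) = -2c(j) + 15 = -2·(2·(-2)^j + 5) + 15 = -4·(-2)^j − 10 + 15 = 2·(-2)^{j+1} + 5.
By induction, c(k) = 2·(-2)^k + 5 for all k ≥ 1.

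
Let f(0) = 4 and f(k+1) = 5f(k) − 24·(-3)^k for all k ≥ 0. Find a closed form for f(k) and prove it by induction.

Claim: f(k) = 5^k + 3·(-3)^k.

Base case: f(0) = 4, and 5^0 + 3·(-3)^0 = 1 + 3 = 4.
Assume f(m) = 5^m + 3·(-3)^m for some m ≥ 0.
Then f(m+1) = 5f(m) − 24·(-3)^m = 5·(5^m + 3·(-3)^m) − 24·(-3)^m = 5^{m+1} + 15·(-3)^m − 24·(-3)^m = 5^{m+1} − 9·(-3)^m = 5^{m+1} + 3·(-3)^{m+1}.
This completes the inductive step, so f(k) = 5^k + 3·(-3)^k for all k ≥ 0.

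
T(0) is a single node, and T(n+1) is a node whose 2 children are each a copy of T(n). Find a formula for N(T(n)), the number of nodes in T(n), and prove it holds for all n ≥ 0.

Claim: N(T(n)) = 2^{n+1} − 1.

Base case: N(T(0)) = 1, and 2^{0+1} − 1 = 1.
Assume N(T(k)) = 2^{k+1} − 1.
Then N(T(k+1)) = 1 + 2N(T(k)) = 1 + 2(2^{k+1} − 1) = 2^{k+2} − 2 + 1 = 2^{k+2} − 1.
By induction, N(T(n)) = 2^{n+1} − 1 for all n ≥ 0.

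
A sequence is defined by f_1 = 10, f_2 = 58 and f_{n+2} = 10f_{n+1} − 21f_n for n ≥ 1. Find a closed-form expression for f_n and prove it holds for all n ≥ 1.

Claim: f_n = 3^n + 7^n.

Base cases: f_1 = 10 and 3^1 + 7^1 = 10; f_2 = 58 and 3^2 + 7^2 = 58.
Assume f_i = 3^i + 7^i for all 1 ≤ i ≤ j, where j ≥ 2.
Then f_{j+1} = 10f_j − 21f_{j−1} = 10·(3^j + 7^j) − 21·(3^{j−1} + 7^{j−1}) = (10·3 − 21)3^{j−1} + (10·7 − 21)7^{j−1} = 9·3^{j−1} + 49·7^{j−1} = 3^{j+1} + 7^{j+1}.
So the formula holds for j+1, and by strong induction f_n = 3^n + 7^n for all n ≥ 1.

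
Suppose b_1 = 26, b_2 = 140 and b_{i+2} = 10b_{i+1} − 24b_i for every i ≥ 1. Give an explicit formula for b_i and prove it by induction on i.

Claim: b_i = 3·6^i + 2·4^i.

Base cases: b_1 = 26 and 3·6^1 + 2·4^1 = 26; b_2 = 140 and 3·6^2 + 2·4^2 = 140.
Assume b_t = 3·6^t + 2·4^t for all 1 ≤ t ≤ j, where j ≥ 2.
Then b_{j+1} = 10b_j − 24b_{j−1} = 10·(3·6^j + 2·4^j) − 24·(3·6^{j−1} + 2·4^{j−1}) = 3·(10·6 − 24)6^{j−1} + 2·(10·4 − 24)4^{j−1} = 108·6^{j−1} + 32·4^{j−1} = 3·6^{j+1} + 2·4^{j+1}.
Hence b_i = 3·6^i + 2·4^i for every i ≥ 1, by strong induction.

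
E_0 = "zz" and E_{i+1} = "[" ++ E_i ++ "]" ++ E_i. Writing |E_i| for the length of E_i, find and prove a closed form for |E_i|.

Claim: |E_i| = 2^{i+2} − 2.

Base case: |E_0| = 2, and 2^{0+2} − 2 = 2.
Assume |E_r| = 2^{r+2} − 2.
Then |E_{r+1}| = 1 + |E_r| + 1 + |E_r| = 2|E_r| + 2 = 2(2^{r+2} − 2) + 2 = 2^{r+3} − 4 + 2 = 2^{r+3} − 2.
By induction, |E_i| = 2^{i+2} − 2 for all i ≥ 0.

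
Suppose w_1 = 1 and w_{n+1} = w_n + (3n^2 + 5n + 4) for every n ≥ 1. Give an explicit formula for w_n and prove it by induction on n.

Claim: w_n = n^3 + n^2 + 2n − 3.

Base case: w_1 = 1, and 1^3 + 1^2 + 2·1 − 3 = 1.
Assume w_j = j^3 + j^2 + 2j − 3.
Then w_{j+1} = w_j + (3j^2 + 5j + 4) = (j^3 + j^2 + 2j − 3) + (3j^2 + 5j + 4) = j^3 + 4j^2 + 7j + 1,
and (j+1)^3 + (j+1)^2 + 2·(j+1) − 3 = j^3 + 4j^2 + 7j + 1.
This completes the inductive step, so w_n = n^3 + n^2 + 2n − 3 for all n ≥ 1.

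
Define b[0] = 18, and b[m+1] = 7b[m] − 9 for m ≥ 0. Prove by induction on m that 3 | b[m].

Base case: b[0] = 18 = 3·6, so 3 | b[0].
Assume 3 | b[r], so b[r] = 3t for some integer t.
Then b[r+1] = 7b[r] − 9 = 7·(3t) − 9 = 3(7t − 3), so 3 | b[r+1].
By induction, 3 | b[m] for all m ≥ 0.

3 | b[m]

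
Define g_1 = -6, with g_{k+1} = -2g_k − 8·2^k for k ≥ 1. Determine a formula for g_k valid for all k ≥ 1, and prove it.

Claim: g_k = (-2)^k − 2·2^k.

Base case: g_1 = -6, and (-2)^1 − 2·2^1 = -2 − 4 = -6.
Assume g_r = (-2)^r − 2·2^r for some r ≥ 1.
Then g_{r+1} = -2g_r − 8·2^r = -2·((-2)^r − 2·2^r) − 8·2^r = (-2)^{r+1} + 4·2^r − 8·2^r = (-2)^{r+1} − 4·2^r = (-2)^{r+1} − 2·2^{r+1}.
Hence g_k = (-2)^k − 2·2^k for every k ≥ 1, by induction.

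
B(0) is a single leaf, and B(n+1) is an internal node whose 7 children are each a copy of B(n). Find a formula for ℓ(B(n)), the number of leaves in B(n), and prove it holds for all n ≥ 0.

Claim: ℓ(B(n)) = 7^n.

Base case: ℓ(B(0)) = 1, and 7^0 = 1.
Assume ℓ(B(k)) = 7^k.
Then ℓ(B(k+1)) = 7·ℓ(B(k)) = 7·7^k = 7^{k+1}.
By induction, ℓ(B(n)) = 7^n for all n ≥ 0.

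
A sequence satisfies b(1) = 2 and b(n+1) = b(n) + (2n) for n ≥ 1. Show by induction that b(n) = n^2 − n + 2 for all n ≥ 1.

Base case: b(1) = 2, and 1^2 − 1 + 2 = 2.
Assume b(k) = k^2 − k + 2.
Then b(k+1) = b(k) + (2k) = (k^2 − k + 2) + (2k) = k^2 + k + 2,
and (k+1)^2 − (k+1) + 2 = k^2 + k + 2.
This completes the inductive step, so b(n) = n^2 − n + 2 for all n ≥ 1.

b(n) = n^2 − n + 2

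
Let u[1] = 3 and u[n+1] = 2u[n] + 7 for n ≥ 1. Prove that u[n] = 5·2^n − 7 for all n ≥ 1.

Base case: u[1] = 3, and 5·2^1 − 7 = 10 − 7 = 3.
Assume u[k] = 5·2^k − 7 for some k ≥ 1.
Then u[k+1] = 2u[k] + 7 = 2·(5·2^k − 7) + 7 = 10·2^k − 14 + 7 = 5·2^{k+1} − 7.
By induction, u[n] = 5·2^n − 7 for all n ≥ 1.

u[n] = 5·2^n − 7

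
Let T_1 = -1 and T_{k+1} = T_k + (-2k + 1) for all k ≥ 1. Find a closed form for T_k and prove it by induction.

Claim: T_k = -k^2 + 2k − 2.

Base case: T_1 = -1, and -1^2 + 2·1 − 2 = -1.
Assume T_j = -j^2 + 2j − 2.
Then T_{j+1} = T_j + (-2j + 1) = (-j^2 + 2j − 2) + (-2j + 1) = -j^2 − 1,
and -(j+1)^2 + 2·(j+1) − 2 = -j^2 − 1.
By induction, T_k = -k^2 + 2k − 2 for all k ≥ 1.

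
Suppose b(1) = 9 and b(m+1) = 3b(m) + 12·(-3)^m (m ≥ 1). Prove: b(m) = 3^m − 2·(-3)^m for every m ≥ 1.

Base case: b(1) = 9, and 3^1 − 2·(-3)^1 = 3 + 6 = 9.
Assume b(r) = 3^r − 2·(-3)^r for some r ≥ 1.
Then b(r+1) = 3b(r) + 12·(-3)^r = 3·(3^r − 2·(-3)^r) + 12·(-3)^r = 3^{r+1} − 6·(-3)^r + 12·(-3)^r = 3^{r+1} + 6·(-3)^r = 3^{r+1} − 2·(-3)^{r+1}.
So the formula holds for r+1, and by induction b(m) = 3^m − 2·(-3)^m for all m ≥ 1.

b(m) = 3^m − 2·(-3)^m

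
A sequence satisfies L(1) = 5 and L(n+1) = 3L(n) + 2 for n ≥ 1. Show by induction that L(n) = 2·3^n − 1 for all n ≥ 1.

Base case: L(1) = 5, and 2·3^1 − 1 = 6 − 1 = 5.
Assume L(m) = 2·3^m − 1 for some m ≥ 1.
Then L(m+1) = 3L(m) + 2 = 3·(2·3^m − 1) + 2 = 6·3^m − 3 + 2 = 2·3^{m+1} − 1.
This completes the inductive step, so L(n) = 2·3^n − 1 for all n ≥ 1.

L(n) = 2·3^n − 1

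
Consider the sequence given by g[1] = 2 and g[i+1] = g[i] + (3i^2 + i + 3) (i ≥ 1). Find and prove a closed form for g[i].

Claim: g[i] = i^3 − i^2 + 3i − 1.

Base case: g[1] = 2, and 1^3 − 1^2 + 3·1 − 1 = 2.
Assume g[k] = k^3 − k^2 + 3k − 1.
Then g[k+1] = g[k] + (3k^2 + k + 3) = (k^3 − k^2 + 3k − 1) + (3k^2 + k + 3) = k^3 + 2k^2 + 4k + 2,
and (k+1)^3 − (k+1)^2 + 3·(k+1) − 1 = k^3 + 2k^2 + 4k + 2.
Hence g[i] = i^3 − i^2 + 3i − 1 for every i ≥ 1, by induction.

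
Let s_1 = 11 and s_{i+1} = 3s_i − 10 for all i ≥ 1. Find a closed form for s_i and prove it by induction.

Claim: s_i = 2·3^i + 5.

Base case: s_1 = 11, and 2·3^1 + 5 = 6 + 5 = 11.
Assume s_m = 2·3^m + 5 for some m ≥ 1.
Then s_{m+1} = 3s_m − 10 = 3·(2·3^m + 5) − 10 = 6·3^m + 15 − 10 = 2·3^{m+1} + 5.
So the formula holds for m+1, and by induction s_i = 2·3^i + 5 for all i ≥ 1.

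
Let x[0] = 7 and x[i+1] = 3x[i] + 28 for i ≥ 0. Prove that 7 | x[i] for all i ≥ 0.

Base case: x[0] = 7 = 7·1, so 7 | x[0].
Assume 7 | x[m], so x[m] = 7t for some integer t.
Then x[m+1] = 3x[m] + 28 = 3·(7t) + 28 = 7(3t + 4), so 7 | x[m+1].
So the property holds for m+1, and by induction 7 | x[i] for all i ≥ 0.

7 | x[i]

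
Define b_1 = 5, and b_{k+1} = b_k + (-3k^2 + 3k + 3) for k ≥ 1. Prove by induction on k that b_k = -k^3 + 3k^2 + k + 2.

Base case: b_1 = 5, and -1^3 + 3·1^2 + 1 + 2 = 5.
Assume b_m = -m^3 + 3m^2 + m + 2.
Then b_{m+1} = b_m + (-3m^2 + 3m + 3) = (-m^3 + 3m^2 + m + 2) + (-3m^2 + 3m + 3) = -m^3 + 4m + 5,
and -(m+1)^3 + 3·(m+1)^2 + (m+1) + 2 = -m^3 + 4m + 5.
This completes the inductive step, so b_k = -k^3 + 3k^2 + k + 2 for all k ≥ 1.

b_k = -k^3 + 3k^2 + k + 2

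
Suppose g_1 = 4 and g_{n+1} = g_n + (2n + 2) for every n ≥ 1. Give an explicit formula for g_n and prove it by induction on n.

Claim: g_n = n^2 + n + 2.

Base case: g_1 = 4, and 1^2 + 1 + 2 = 4.
Assume g_r = r^2 + r + 2.
Then g_{r+1} = g_r + (2r + 2) = (r^2 + r + 2) + (2r + 2) = r^2 + 3r + 4,
and (r+1)^2 + (r+1) + 2 = r^2 + 3r + 4.
Hence g_n = n^2 + n + 2 for every n ≥ 1, by induction.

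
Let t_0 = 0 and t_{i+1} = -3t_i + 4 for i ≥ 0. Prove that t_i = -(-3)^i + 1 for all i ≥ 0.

Base case: t_0 = 0, and -(-3)^0 + 1 = -1 + 1 = 0.
Assume t_k = -(-3)^k + 1 for some k ≥ 0.
Then t_{k+1} = -3t_k + 4 = -3·(-(-3)^k + 1) + 4 = 3·(-3)^k − 3 + 4 = -(-3)^{k+1} + 1.
Hence t_i = -(-3)^i + 1 for every i ≥ 0, by induction.

t_i = -(-3)^i + 1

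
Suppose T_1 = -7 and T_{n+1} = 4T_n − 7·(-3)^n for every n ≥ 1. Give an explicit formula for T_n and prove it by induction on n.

Claim: T_n = -4^n + (-3)^n.

Base case: T_1 = -7, and -4^1 + (-3)^1 = -4 − 3 = -7.
Assume T_r = -4^r + (-3)^r for some r ≥ 1.
Then T_{r+1} = 4T_r − 7·(-3)^r = 4·(-4^r + (-3)^r) − 7·(-3)^r = -4^{r+1} + 4·(-3)^r − 7·(-3)^r = -4^{r+1} − 3·(-3)^r = -4^{r+1} + (-3)^{r+1}.
Hence T_n = -4^n + (-3)^n for every n ≥ 1, by induction.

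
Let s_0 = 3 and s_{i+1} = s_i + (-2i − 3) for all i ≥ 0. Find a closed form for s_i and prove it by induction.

Claim: s_i = -i^2 − 2i + 3.

Base case: s_0 = 3, and -0^2 − 2·0 + 3 = 3.
Assume s_j = -j^2 − 2j + 3.
Then s_{j+1} = s_j + (-2j − 3) = (-j^2 − 2j + 3) + (-2j − 3) = -j^2 − 4j,
and -(j+1)^2 − 2·(j+1) + 3 = -j^2 − 4j.
Hence s_i = -i^2 − 2i + 3 for every i ≥ 0, by induction.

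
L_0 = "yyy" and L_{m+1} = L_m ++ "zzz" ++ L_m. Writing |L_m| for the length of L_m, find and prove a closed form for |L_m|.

Claim: |L_m| = 6·2^m − 3.

Base case: |L_0| = 3, and 6·2^0 − 3 = 3.
Assume |L_j| = 6·2^j − 3.
Then |L_{j+1}| = |L_j| + 3 + |L_j| = 2|L_j| + 3 = 2(6·2^j − 3) + 3 = 6·2^{j+1} − 6 + 3 = 6·2^{j+1} − 3.
By induction, |L_m| = 6·2^m − 3 for all m ≥ 0.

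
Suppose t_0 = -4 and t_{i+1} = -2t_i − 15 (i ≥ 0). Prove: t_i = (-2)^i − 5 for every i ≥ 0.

Base case: t_0 = -4, and (-2)^0 − 5 = 1 − 5 = -4.
Assume t_m = (-2)^m − 5 for some m ≥ 0.
Then t_{m+1} = -2t_m − 15 = -2·((-2)^m − 5) − 15 = -2·(-2)^m + 10 − 15 = (-2)^{m+1} − 5.
Hence t_i = (-2)^i − 5 for every i ≥ 0, by induction.

t_i = (-2)^i − 5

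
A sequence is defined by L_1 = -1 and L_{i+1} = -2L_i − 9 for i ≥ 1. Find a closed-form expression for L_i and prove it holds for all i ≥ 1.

Claim: L_i = -(-2)^i − 3.

Base case: L_1 = -1, and -(-2)^1 − 3 = 2 − 3 = -1.
Assume L_m = -(-2)^m − 3 for some m ≥ 1.
Then L_{m+1} = -2L_m − 9 = -2·(-(-2)^m − 3) − 9 = 2·(-2)^m + 6 − 9 = -(-2)^{m+1} − 3.
By induction, L_i = -(-2)^i − 3 for all i ≥ 1.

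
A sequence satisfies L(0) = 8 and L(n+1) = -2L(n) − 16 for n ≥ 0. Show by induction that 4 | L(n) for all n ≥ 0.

Base case: L(0) = 8 = 4·2, so 4 | L(0).
Assume 4 | L(m), so L(m) = 4t for some integer t.
Then L(m+1) = -2L(m) − 16 = -2·(4t) − 16 = 4(-2t − 4), so 4 | L(m+1).
So the property holds for m+1, and by induction 4 | L(n) for all n ≥ 0.

4 | L(n)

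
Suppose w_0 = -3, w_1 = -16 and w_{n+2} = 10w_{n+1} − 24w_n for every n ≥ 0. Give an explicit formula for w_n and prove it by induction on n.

Claim: w_n = -4^n − 2·6^n.

Base cases: w_0 = -3 and -4^0 − 2·6^0 = -3; w_1 = -16 and -4^1 − 2·6^1 = -16.
Assume w_i = -4^i − 2·6^i for all 0 ≤ i ≤ j, where j ≥ 1.
Then w_{j+1} = 10w_j − 24w_{j−1} = 10·(-4^j − 2·6^j) − 24·(-4^{j−1} − 2·6^{j−1}) = -(10·4 − 24)4^{j−1} − 2·(10·6 − 24)6^{j−1} = -16·4^{j−1} − 72·6^{j−1} = -4^{j+1} − 2·6^{j+1}.
So the formula holds for j+1, and by strong induction w_n = -4^n − 2·6^n for all n ≥ 0.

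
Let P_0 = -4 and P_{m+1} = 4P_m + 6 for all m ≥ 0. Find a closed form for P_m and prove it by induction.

Claim: P_m = -2·4^m − 2.

Base case: P_0 = -4, and -2·4^0 − 2 = -2 − 2 = -4.
Assume P_k = -2·4^k − 2 for some k ≥ 0.
Then P_{k+1} = 4P_k + 6 = 4·(-2·4^k − 2) + 6 = -8·4^k − 8 + 6 = -2·4^{k+1} − 2.
Hence P_m = -2·4^m − 2 for every m ≥ 0, by induction.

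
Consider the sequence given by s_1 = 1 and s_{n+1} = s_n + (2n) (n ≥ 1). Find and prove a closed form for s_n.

Claim: s_n = n^2 − n + 1.

Base case: s_1 = 1, and 1^2 − 1 + 1 = 1.
Assume s_k = k^2 − k + 1.
Then s_{k+1} = s_k + (2k) = (k^2 − k + 1) + (2k) = k^2 + k + 1,
and (k+1)^2 − (k+1) + 1 = k^2 + k + 1.
Hence s_n = n^2 − n + 1 for every n ≥ 1, by induction.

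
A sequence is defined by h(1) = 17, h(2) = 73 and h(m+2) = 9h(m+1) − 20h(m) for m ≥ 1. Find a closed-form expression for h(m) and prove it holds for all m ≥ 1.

Claim: h(m) = 3·4^m + 5^m.

Base cases: h(1) = 17 and 3·4^1 + 5^1 = 17; h(2) = 73 and 3·4^2 + 5^2 = 73.
Assume h(i) = 3·4^i + 5^i for all 1 ≤ i ≤ j, where j ≥ 2.
Then h(j+1) = 9h(j) − 20h(j−1) = 9·(3·4^j + 5^j) − 20·(3·4^{j−1} + 5^{j−1}) = 3·(9·4 − 20)4^{j−1} + (9·5 − 20)5^{j−1} = 48·4^{j−1} + 25·5^{j−1} = 3·4^{j+1} + 5^{j+1}.
So the formula holds for j+1, and by strong induction h(m) = 3·4^m + 5^m for all m ≥ 1.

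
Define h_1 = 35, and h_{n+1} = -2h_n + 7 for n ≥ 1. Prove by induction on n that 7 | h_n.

Base case: h_1 = 35 = 7·5, so 7 | h_1.
Assume 7 | h_m, so h_m = 7t for some integer t.
Then h_{m+1} = -2h_m + 7 = -2·(7t) + 7 = 7(-2t + 1), so 7 | h_{m+1}.
By induction, 7 | h_n for all n ≥ 1.

7 | h_n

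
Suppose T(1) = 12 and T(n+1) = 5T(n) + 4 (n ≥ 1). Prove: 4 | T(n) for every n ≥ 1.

Base case: T(1) = 12 = 4·3, so 4 | T(1).
Assume 4 | T(m), so T(m) = 4t for some integer t.
Then T(m+1) = 5T(m) + 4 = 5·(4t) + 4 = 4(5t + 1), so 4 | T(m+1).
This completes the inductive step, so 4 | T(n) for all n ≥ 1.

4 | T(n)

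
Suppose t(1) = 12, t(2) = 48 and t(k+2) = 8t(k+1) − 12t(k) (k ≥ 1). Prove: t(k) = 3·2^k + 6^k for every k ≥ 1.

Base cases: t(1) = 12 and 3·2^1 + 6^1 = 12; t(2) = 48 and 3·2^2 + 6^2 = 48.
Assume t(i) = 3·2^i + 6^i for all 1 ≤ i ≤ j, where j ≥ 2.
Then t(j+1) = 8t(j) − 12t(j−1) = 8·(3·2^j + 6^j) − 12·(3·2^{j−1} + 6^{j−1}) = 3·(8·2 − 12)2^{j−1} + (8·6 − 12)6^{j−1} = 12·2^{j−1} + 36·6^{j−1} = 3·2^{j+1} + 6^{j+1}.
By strong induction, t(k) = 3·2^k + 6^k for all k ≥ 1.

t(k) = 3·2^k + 6^k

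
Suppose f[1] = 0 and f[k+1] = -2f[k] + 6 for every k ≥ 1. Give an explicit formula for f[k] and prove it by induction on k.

Claim: f[k] = (-2)^k + 2.

Base case: f[1] = 0, and (-2)^1 + 2 = -2 + 2 = 0.
Assume f[r] = (-2)^r + 2 for some r ≥ 1.
Then f[r+1] = -2f[r] + 6 = -2·((-2)^r + 2) + 6 = -2·(-2)^r − 4 + 6 = (-2)^{r+1} + 2.
So the formula holds for r+1, and by induction f[k] = (-2)^k + 2 for all k ≥ 1.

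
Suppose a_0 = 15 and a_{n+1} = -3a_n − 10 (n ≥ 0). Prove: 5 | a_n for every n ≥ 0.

Base case: a_0 = 15 = 5·3, so 5 | a_0.
Assume 5 | a_r, so a_r = 5t for some integer t.
Then a_{r+1} = -3a_r − 10 = -3·(5t) − 10 = 5(-3t − 2), so 5 | a_{r+1}.
So the property holds for r+1, and by induction 5 | a_n for all n ≥ 0.

5 | a_n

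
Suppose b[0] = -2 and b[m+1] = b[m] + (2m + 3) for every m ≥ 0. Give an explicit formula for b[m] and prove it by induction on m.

Claim: b[m] = m^2 + 2m − 2.

Base case: b[0] = -2, and 0^2 + 2·0 − 2 = -2.
Assume b[j] = j^2 + 2j − 2.
Then b[j+1] = b[j] + (2j + 3) = (j^2 + 2j − 2) + (2j + 3) = j^2 + 4j + 1,
and (j+1)^2 + 2·(j+1) − 2 = j^2 + 4j + 1.
Hence b[m] = m^2 + 2m − 2 for every m ≥ 0, by induction.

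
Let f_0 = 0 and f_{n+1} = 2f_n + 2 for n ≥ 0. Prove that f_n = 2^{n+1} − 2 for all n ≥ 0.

Base case: f_0 = 0, and 2^{0+1} − 2 = 2 − 2 = 0.
Assume f_m = 2^{m+1} − 2 for some m ≥ 0.
Then f_{m+1} = 2f_m + 2 = 2·(2^{m+1} − 2) + 2 = 2^{m+2} − 4 + 2 = 2^{m+2} − 2.
So the formula holds for m+1, and by induction f_n = 2^{n+1} − 2 for all n ≥ 0.

f_n = 2^{n+1} − 2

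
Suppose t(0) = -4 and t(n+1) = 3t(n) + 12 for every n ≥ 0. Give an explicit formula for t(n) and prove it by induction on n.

Claim: t(n) = 2·3^n − 6.

Base case: t(0) = -4, and 2·3^0 − 6 = 2 − 6 = -4.
Assume t(m) = 2·3^m − 6 for some m ≥ 0.
Then t(m+1) = 3t(m) + 12 = 3·(2·3^m − 6) + 12 = 6·3^m − 18 + 12 = 2·3^{m+1} − 6.
This completes the inductive step, so t(n) = 2·3^n − 6 for all n ≥ 0.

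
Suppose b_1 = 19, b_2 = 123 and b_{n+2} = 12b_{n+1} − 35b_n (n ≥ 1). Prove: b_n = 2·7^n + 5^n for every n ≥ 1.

Base cases: b_1 = 19 and 2·7^1 + 5^1 = 19; b_2 = 123 and 2·7^2 + 5^2 = 123.
Assume b_j = 2·7^j + 5^j for all 1 ≤ j ≤ k, where k ≥ 2.
Then b_{k+1} = 12b_k − 35b_{k−1} = 12·(2·7^k + 5^k) − 35·(2·7^{k−1} + 5^{k−1}) = 2·(12·7 − 35)7^{k−1} + (12·5 − 35)5^{k−1} = 98·7^{k−1} + 25·5^{k−1} = 2·7^{k+1} + 5^{k+1}.
So the formula holds for k+1, and by strong induction b_n = 2·7^n + 5^n for all n ≥ 1.

b_n = 2·7^n + 5^n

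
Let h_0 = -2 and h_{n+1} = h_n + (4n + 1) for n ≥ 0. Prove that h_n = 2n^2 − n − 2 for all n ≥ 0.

Base case: h_0 = -2, and 2·0^2 − 0 − 2 = -2.
Assume h_m = 2m^2 − m − 2.
Then h_{m+1} = h_m + (4m + 1) = (2m^2 − m − 2) + (4m + 1) = 2m^2 + 3m − 1,
and 2·(m+1)^2 − (m+1) − 2 = 2m^2 + 3m − 1.
By induction, h_n = 2n^2 − n − 2 for all n ≥ 0.

h_n = 2n^2 − n − 2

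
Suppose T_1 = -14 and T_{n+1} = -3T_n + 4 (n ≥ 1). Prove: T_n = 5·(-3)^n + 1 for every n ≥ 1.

Base case: T_1 = -14, and 5·(-3)^1 + 1 = -15 + 1 = -14.
Assume T_m = 5·(-3)^m + 1 for some m ≥ 1.
Then T_{m+1} = -3T_m + 4 = -3·(5·(-3)^m + 1) + 4 = -15·(-3)^m − 3 + 4 = 5·(-3)^{m+1} + 1.
Hence T_n = 5·(-3)^n + 1 for every n ≥ 1, by induction.

T_n = 5·(-3)^n + 1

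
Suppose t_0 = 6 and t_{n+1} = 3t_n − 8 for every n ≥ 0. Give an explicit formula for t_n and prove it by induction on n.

Claim: t_n = 2·3^n + 4.

Base case: t_0 = 6, and 2·3^0 + 4 = 2 + 4 = 6.
Assume t_r = 2·3^r + 4 for some r ≥ 0.
Then t_{r+1} = 3t_r − 8 = 3·(2·3^r + 4) − 8 = 6·3^r + 12 − 8 = 2·3^{r+1} + 4.
So the formula holds for r+1, and by induction t_n = 2·3^n + 4 for all n ≥ 0.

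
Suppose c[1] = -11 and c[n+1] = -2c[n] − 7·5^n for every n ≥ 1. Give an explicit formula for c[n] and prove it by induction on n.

Claim: c[n] = 3·(-2)^n − 5^n.

Base case: c[1] = -11, and 3·(-2)^1 − 5^1 = -6 − 5 = -11.
Assume c[k] = 3·(-2)^k − 5^k for some k ≥ 1.
Then c[k+1] = -2c[k] − 7·5^k = -2·(3·(-2)^k − 5^k) − 7·5^k = 3·(-2)^{k+1} + 2·5^k − 7·5^k = 3·(-2)^{k+1} − 5·5^k = 3·(-2)^{k+1} − 5^{k+1}.
Hence c[n] = 3·(-2)^n − 5^n for every n ≥ 1, by induction.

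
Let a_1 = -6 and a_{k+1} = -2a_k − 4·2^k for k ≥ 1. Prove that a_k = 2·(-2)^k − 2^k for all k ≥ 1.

Base case: a_1 = -6, and 2·(-2)^1 − 2^1 = -4 − 2 = -6.
Assume a_m = 2·(-2)^m − 2^m for some m ≥ 1.
Then a_{m+1} = -2a_m − 4·2^m = -2·(2·(-2)^m − 2^m) − 4·2^m = 2·(-2)^{m+1} + 2·2^m − 4·2^m = 2·(-2)^{m+1} − 2·2^m = 2·(-2)^{m+1} − 2^{m+1}.
Hence a_k = 2·(-2)^k − 2^k for every k ≥ 1, by induction.

a_k = 2·(-2)^k − 2^k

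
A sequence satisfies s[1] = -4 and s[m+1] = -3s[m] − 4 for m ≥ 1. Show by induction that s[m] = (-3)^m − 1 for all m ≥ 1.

Base case: s[1] = -4, and (-3)^1 − 1 = -3 − 1 = -4.
Assume s[r] = (-3)^r − 1 for some r ≥ 1.
Then s[r+1] = -3s[r] − 4 = -3·((-3)^r − 1) − 4 = -3·(-3)^r + 3 − 4 = (-3)^{r+1} − 1.
This completes the inductive step, so s[m] = (-3)^m − 1 for all m ≥ 1.

s[m] = (-3)^m − 1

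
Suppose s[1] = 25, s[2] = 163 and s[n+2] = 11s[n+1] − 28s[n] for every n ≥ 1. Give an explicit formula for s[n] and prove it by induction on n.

Claim: s[n] = 3·7^n + 4^n.

Base cases: s[1] = 25 and 3·7^1 + 4^1 = 25; s[2] = 163 and 3·7^2 + 4^2 = 163.
Assume s[j] = 3·7^j + 4^j for all 1 ≤ j ≤ r, where r ≥ 2.
Then s[r+1] = 11s[r] − 28s[r−1] = 11·(3·7^r + 4^r) − 28·(3·7^{r−1} + 4^{r−1}) = 3·(11·7 − 28)7^{r−1} + (11·4 − 28)4^{r−1} = 147·7^{r−1} + 16·4^{r−1} = 3·7^{r+1} + 4^{r+1}.
So the formula holds for r+1, and by strong induction s[n] = 3·7^n + 4^n for all n ≥ 1.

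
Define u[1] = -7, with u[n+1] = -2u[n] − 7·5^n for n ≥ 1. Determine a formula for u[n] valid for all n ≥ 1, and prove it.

Claim: u[n] = (-2)^n − 5^n.

Base case: u[1] = -7, and (-2)^1 − 5^1 = -2 − 5 = -7.
Assume u[m] = (-2)^m − 5^m for some m ≥ 1.
Then u[m+1] = -2u[m] − 7·5^m = -2·((-2)^m − 5^m) − 7·5^m = (-2)^{m+1} + 2·5^m − 7·5^m = (-2)^{m+1} − 5·5^m = (-2)^{m+1} − 5^{m+1}.
By induction, u[n] = (-2)^n − 5^n for all n ≥ 1.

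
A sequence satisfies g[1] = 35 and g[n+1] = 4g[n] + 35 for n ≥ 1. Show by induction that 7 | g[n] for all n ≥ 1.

Base case: g[1] = 35 = 7·5, so 7 | g[1].
Assume 7 | g[k], so g[k] = 7t for some integer t.
Then g[k+1] = 4g[k] + 35 = 4·(7t) + 35 = 7(4t + 5), so 7 | g[k+1].
So the property holds for k+1, and by induction 7 | g[n] for all n ≥ 1.

7 | g[n]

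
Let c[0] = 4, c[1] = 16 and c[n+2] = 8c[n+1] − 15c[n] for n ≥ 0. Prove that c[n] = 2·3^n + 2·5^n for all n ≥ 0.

Base cases: c[0] = 4 and 2·3^0 + 2·5^0 = 4; c[1] = 16 and 2·3^1 + 2·5^1 = 16.
Assume c[j] = 2·3^j + 2·5^j for all 0 ≤ j ≤ r, where r ≥ 1.
Then c[r+1] = 8c[r] − 15c[r−1] = 8·(2·3^r + 2·5^r) − 15·(2·3^{r−1} + 2·5^{r−1}) = 2·(8·3 − 15)3^{r−1} + 2·(8·5 − 15)5^{r−1} = 18·3^{r−1} + 50·5^{r−1} = 2·3^{r+1} + 2·5^{r+1}.
This completes the inductive step, so c[n] = 2·3^n + 2·5^n for all n ≥ 0.

c[n] = 2·3^n + 2·5^n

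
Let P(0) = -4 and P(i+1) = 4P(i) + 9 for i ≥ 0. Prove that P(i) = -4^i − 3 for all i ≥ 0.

Base case: P(0) = -4, and -4^0 − 3 = -1 − 3 = -4.
Assume P(j) = -4^j − 3 for some j ≥ 0.
Then P(j+1) = 4P(j) + 9 = 4·(-4^j − 3) + 9 = -4^{j+1} − 12 + 9 = -4^{j+1} − 3.
So the formula holds for j+1, and by induction P(i) = -4^i − 3 for all i ≥ 0.

P(i) = -4^i − 3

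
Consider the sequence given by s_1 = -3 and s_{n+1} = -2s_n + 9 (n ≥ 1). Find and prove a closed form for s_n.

Claim: s_n = 3·(-2)^n + 3.

Base case: s_1 = -3, and 3·(-2)^1 + 3 = -6 + 3 = -3.
Assume s_m = 3·(-2)^m + 3 for some m ≥ 1.
Then s_{m+1} = -2s_m + 9 = -2·(3·(-2)^m + 3) + 9 = -6·(-2)^m − 6 + 9 = 3·(-2)^{m+1} + 3.
So the formula holds for m+1, and by induction s_n = 3·(-2)^n + 3 for all n ≥ 1.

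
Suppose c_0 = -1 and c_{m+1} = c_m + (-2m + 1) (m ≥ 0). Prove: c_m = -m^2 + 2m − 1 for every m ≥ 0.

Base case: c_0 = -1, and -0^2 + 2·0 − 1 = -1.
Assume c_r = -r^2 + 2r − 1.
Then c_{r+1} = c_r + (-2r + 1) = (-r^2 + 2r − 1) + (-2r + 1) = -r^2,
and -(r+1)^2 + 2·(r+1) − 1 = -r^2.
Hence c_m = -m^2 + 2m − 1 for every m ≥ 0, by induction.

c_m = -m^2 + 2m − 1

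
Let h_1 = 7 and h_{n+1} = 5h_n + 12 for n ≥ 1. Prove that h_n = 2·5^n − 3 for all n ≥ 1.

Base case: h_1 = 7, and 2·5^1 − 3 = 10 − 3 = 7.
Assume h_k = 2·5^k − 3 for some k ≥ 1.
Then h_{k+1} = 5h_k + 12 = 5·(2·5^k − 3) + 12 = 10·5^k − 15 + 12 = 2·5^{k+1} − 3.
By induction, h_n = 2·5^n − 3 for all n ≥ 1.

h_n = 2·5^n − 3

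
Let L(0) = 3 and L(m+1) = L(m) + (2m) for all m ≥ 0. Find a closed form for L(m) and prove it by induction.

Claim: L(m) = m^2 − m + 3.

Base case: L(0) = 3, and 0^2 − 0 + 3 = 3.
Assume L(r) = r^2 − r + 3.
Then L(r+1) = L(r) + (2r) = (r^2 − r + 3) + (2r) = r^2 + r + 3,
and (r+1)^2 − (r+1) + 3 = r^2 + r + 3.
By induction, L(m) = m^2 − m + 3 for all m ≥ 0.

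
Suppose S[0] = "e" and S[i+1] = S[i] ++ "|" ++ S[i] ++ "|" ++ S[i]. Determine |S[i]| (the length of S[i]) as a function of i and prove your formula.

Claim: |S[i]| = 2·3^i − 1.

Base case: |S[0]| = 1, and 2·3^0 − 1 = 1.
Assume |S[j]| = 2·3^j − 1.
Then |S[j+1]| = 3|S[j]| + 2 = 3(2·3^j − 1) + 2 = 2·3^{j+1} − 3 + 2 = 2·3^{j+1} − 1.
By induction, |S[i]| = 2·3^i − 1 for all i ≥ 0.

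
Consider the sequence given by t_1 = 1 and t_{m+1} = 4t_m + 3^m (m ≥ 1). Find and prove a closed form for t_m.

Claim: t_m = 4^m − 3^m.

Base case: t_1 = 1, and 4^1 − 3^1 = 4 − 3 = 1.
Assume t_j = 4^j − 3^j for some j ≥ 1.
Then t_{j+1} = 4t_j + 3^j = 4·(4^j − 3^j) + 3^j = 4^{j+1} − 4·3^j + 3^j = 4^{j+1} − 3·3^j = 4^{j+1} − 3^{j+1}.
This completes the inductive step, so t_m = 4^m − 3^m for all m ≥ 1.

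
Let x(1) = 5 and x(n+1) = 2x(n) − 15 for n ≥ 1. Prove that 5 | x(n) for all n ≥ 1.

Base case: x(1) = 5 = 5·1, so 5 | x(1).
Assume 5 | x(m), so x(m) = 5t for some integer t.
Then x(m+1) = 2x(m) − 15 = 2·(5t) − 15 = 5(2t − 3), so 5 | x(m+1).
So the property holds for m+1, and by induction 5 | x(n) for all n ≥ 1.

5 | x(n)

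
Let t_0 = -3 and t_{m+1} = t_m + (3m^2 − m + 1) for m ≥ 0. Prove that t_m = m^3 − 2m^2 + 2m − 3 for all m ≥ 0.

Base case: t_0 = -3, and 0^3 − 2·0^2 + 2·0 − 3 = -3.
Assume t_k = k^3 − 2k^2 + 2k − 3.
Then t_{k+1} = t_k + (3k^2 − k + 1) = (k^3 − 2k^2 + 2k − 3) + (3k^2 − k + 1) = k^3 + k^2 + k − 2,
and (k+1)^3 − 2·(k+1)^2 + 2·(k+1) − 3 = k^3 + k^2 + k − 2.
This completes the inductive step, so t_m = m^3 − 2m^2 + 2m − 3 for all m ≥ 0.

t_m = m^3 − 2m^2 + 2m − 3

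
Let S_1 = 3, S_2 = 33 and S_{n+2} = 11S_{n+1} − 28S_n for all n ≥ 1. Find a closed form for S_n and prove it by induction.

Claim: S_n = 7^n − 4^n.

Base cases: S_1 = 3 and 7^1 − 4^1 = 3; S_2 = 33 and 7^2 − 4^2 = 33.
Assume S_j = 7^j − 4^j for all 1 ≤ j ≤ m, where m ≥ 2.
Then S_{m+1} = 11S_m − 28S_{m−1} = 11·(7^m − 4^m) − 28·(7^{m−1} − 4^{m−1}) = (11·7 − 28)7^{m−1} − (11·4 − 28)4^{m−1} = 49·7^{m−1} − 16·4^{m−1} = 7^{m+1} − 4^{m+1}.
Hence S_n = 7^n − 4^n for every n ≥ 1, by strong induction.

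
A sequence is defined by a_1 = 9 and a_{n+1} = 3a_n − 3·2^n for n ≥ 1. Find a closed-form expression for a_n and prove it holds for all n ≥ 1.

Claim: a_n = 3^n + 3·2^n.

Base case: a_1 = 9, and 3^1 + 3·2^1 = 3 + 6 = 9.
Assume a_j = 3^j + 3·2^j for some j ≥ 1.
Then a_{j+1} = 3a_j − 3·2^j = 3·(3^j + 3·2^j) − 3·2^j = 3^{j+1} + 9·2^j − 3·2^j = 3^{j+1} + 6·2^j = 3^{j+1} + 3·2^{j+1}.
Hence a_n = 3^n + 3·2^n for every n ≥ 1, by induction.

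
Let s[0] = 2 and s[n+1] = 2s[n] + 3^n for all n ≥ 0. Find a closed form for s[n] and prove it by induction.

Claim: s[n] = 2^n + 3^n.

Base case: s[0] = 2, and 2^0 + 3^0 = 1 + 1 = 2.
Assume s[r] = 2^r + 3^r for some r ≥ 0.
Then s[r+1] = 2s[r] + 3^r = 2·(2^r + 3^r) + 3^r = 2^{r+1} + 2·3^r + 3^r = 2^{r+1} + 3·3^r = 2^{r+1} + 3^{r+1}.
This completes the inductive step, so s[n] = 2^n + 3^n for all n ≥ 0.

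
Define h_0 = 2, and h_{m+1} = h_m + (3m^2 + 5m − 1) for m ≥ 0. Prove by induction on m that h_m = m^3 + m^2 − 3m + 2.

Base case: h_0 = 2, and 0^3 + 0^2 − 3·0 + 2 = 2.
Assume h_k = k^3 + k^2 − 3k + 2.
Then h_{k+1} = h_k + (3k^2 + 5k − 1) = (k^3 + k^2 − 3k + 2) + (3k^2 + 5k − 1) = k^3 + 4k^2 + 2k + 1,
and (k+1)^3 + (k+1)^2 − 3·(k+1) + 2 = k^3 + 4k^2 + 2k + 1.
Hence h_m = m^3 + m^2 − 3m + 2 for every m ≥ 0, by induction.

h_m = m^3 + m^2 − 3m + 2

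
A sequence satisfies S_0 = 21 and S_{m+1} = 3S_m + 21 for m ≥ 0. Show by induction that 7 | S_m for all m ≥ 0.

Base case: S_0 = 21 = 7·3, so 7 | S_0.
Assume 7 | S_j, so S_j = 7t for some integer t.
Then S_{j+1} = 3S_j + 21 = 3·(7t) + 21 = 7(3t + 3), so 7 | S_{j+1}.
So the property holds for j+1, and by induction 7 | S_m for all m ≥ 0.

7 | S_m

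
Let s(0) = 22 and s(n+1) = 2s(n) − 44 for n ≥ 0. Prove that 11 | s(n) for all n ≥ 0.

Base case: s(0) = 22 = 11·2, so 11 | s(0).
Assume 11 | s(j), so s(j) = 11t for some integer t.
Then s(j+1) = 2s(j) − 44 = 2·(11t) − 44 = 11(2t − 4), so 11 | s(j+1).
So the property holds for j+1, and by induction 11 | s(n) for all n ≥ 0.

11 | s(n)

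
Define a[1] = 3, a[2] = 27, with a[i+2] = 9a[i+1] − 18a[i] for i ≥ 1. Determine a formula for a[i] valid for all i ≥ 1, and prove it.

Claim: a[i] = 6^i − 3^i.

Base cases: a[1] = 3 and 6^1 − 3^1 = 3; a[2] = 27 and 6^2 − 3^2 = 27.
Assume a[j] = 6^j − 3^j for all 1 ≤ j ≤ r, where r ≥ 2.
Then a[r+1] = 9a[r] − 18a[r−1] = 9·(6^r − 3^r) − 18·(6^{r−1} − 3^{r−1}) = (9·6 − 18)6^{r−1} − (9·3 − 18)3^{r−1} = 36·6^{r−1} − 9·3^{r−1} = 6^{r+1} − 3^{r+1}.
Hence a[i] = 6^i − 3^i for every i ≥ 1, by strong induction.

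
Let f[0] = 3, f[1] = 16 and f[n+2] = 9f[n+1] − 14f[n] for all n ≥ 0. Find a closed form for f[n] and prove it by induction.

Claim: f[n] = 2·7^n + 2^n.

Base cases: f[0] = 3 and 2·7^0 + 2^0 = 3; f[1] = 16 and 2·7^1 + 2^1 = 16.
Assume f[j] = 2·7^j + 2^j for all 0 ≤ j ≤ k, where k ≥ 1.
Then f[k+1] = 9f[k] − 14f[k−1] = 9·(2·7^k + 2^k) − 14·(2·7^{k−1} + 2^{k−1}) = 2·(9·7 − 14)7^{k−1} + (9·2 − 14)2^{k−1} = 98·7^{k−1} + 4·2^{k−1} = 2·7^{k+1} + 2^{k+1}.
So the formula holds for k+1, and by strong induction f[n] = 2·7^n + 2^n for all n ≥ 0.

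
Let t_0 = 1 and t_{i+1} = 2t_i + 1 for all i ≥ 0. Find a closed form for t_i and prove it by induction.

Claim: t_i = 2^{i+1} − 1.

Base case: t_0 = 1, and 2^{0+1} − 1 = 2 − 1 = 1.
Assume t_r = 2^{r+1} − 1 for some r ≥ 0.
Then t_{r+1} = 2t_r + 1 = 2·(2^{r+1} − 1) + 1 = 2^{r+2} − 2 + 1 = 2^{r+2} − 1.
So the formula holds for r+1, and by induction t_i = 2^{i+1} − 1 for all i ≥ 0.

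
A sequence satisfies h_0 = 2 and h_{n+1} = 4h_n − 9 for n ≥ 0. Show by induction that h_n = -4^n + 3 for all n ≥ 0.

Base case: h_0 = 2, and -4^0 + 3 = -1 + 3 = 2.
Assume h_k = -4^k + 3 for some k ≥ 0.
Then h_{k+1} = 4h_k − 9 = 4·(-4^k + 3) − 9 = -4^{k+1} + 12 − 9 = -4^{k+1} + 3.
This completes the inductive step, so h_n = -4^n + 3 for all n ≥ 0.

h_n = -4^n + 3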